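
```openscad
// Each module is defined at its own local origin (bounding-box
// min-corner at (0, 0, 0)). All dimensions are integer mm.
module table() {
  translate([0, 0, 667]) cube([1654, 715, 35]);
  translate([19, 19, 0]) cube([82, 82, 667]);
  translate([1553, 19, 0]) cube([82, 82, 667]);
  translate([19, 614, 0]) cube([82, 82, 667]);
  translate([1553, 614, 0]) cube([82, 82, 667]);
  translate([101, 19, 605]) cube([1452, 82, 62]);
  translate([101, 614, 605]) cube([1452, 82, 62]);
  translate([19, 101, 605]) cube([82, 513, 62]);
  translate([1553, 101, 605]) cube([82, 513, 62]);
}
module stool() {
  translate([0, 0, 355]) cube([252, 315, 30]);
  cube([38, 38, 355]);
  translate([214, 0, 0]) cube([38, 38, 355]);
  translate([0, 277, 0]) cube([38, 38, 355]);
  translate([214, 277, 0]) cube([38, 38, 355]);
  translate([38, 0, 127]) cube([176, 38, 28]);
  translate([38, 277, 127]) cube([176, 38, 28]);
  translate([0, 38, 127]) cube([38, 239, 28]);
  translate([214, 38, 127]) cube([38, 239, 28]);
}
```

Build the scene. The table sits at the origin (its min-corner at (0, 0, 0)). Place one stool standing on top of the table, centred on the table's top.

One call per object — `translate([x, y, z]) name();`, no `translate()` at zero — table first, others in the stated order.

table();
translate([701, 200, 702]) stool();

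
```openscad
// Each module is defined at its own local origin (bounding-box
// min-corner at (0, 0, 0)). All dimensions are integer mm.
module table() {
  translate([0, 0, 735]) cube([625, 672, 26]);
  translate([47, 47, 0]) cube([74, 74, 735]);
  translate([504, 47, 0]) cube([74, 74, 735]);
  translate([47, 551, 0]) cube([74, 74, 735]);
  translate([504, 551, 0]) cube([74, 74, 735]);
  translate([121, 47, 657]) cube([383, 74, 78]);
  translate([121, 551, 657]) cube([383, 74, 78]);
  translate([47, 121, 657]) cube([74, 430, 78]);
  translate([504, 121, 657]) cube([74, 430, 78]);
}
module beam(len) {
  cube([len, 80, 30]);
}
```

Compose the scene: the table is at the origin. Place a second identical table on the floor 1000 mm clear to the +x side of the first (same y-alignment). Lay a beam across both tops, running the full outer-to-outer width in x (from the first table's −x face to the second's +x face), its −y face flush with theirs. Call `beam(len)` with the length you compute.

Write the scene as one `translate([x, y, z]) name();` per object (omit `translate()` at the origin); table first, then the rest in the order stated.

table();
translate([1625, 0, 0]) table();
translate([0, 0, 761]) beam(2250);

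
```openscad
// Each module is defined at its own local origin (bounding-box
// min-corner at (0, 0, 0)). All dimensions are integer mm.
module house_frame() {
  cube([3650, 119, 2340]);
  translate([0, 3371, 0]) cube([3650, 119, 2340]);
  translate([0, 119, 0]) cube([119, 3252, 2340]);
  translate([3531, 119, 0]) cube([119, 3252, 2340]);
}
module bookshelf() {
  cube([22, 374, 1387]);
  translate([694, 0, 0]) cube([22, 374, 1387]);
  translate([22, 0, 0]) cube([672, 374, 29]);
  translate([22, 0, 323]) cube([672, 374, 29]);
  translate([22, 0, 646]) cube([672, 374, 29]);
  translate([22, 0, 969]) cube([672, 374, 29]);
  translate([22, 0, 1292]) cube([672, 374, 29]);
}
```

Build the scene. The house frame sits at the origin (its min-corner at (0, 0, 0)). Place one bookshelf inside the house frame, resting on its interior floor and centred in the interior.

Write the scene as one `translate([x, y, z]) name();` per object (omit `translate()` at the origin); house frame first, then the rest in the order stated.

house_frame();
translate([1467, 1558, 0]) bookshelf();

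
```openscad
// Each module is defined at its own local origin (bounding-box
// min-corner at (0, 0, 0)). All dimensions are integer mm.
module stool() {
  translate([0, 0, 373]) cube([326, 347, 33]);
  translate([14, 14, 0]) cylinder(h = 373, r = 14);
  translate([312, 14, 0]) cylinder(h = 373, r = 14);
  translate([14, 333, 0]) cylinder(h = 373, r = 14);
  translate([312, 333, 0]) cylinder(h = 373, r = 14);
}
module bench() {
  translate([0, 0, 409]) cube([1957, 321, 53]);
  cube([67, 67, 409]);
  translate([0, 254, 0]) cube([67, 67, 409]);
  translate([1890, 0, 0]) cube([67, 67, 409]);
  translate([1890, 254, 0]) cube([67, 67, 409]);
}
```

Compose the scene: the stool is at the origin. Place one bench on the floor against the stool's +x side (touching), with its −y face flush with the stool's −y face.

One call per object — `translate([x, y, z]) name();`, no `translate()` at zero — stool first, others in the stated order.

stool();
translate([326, 0, 0]) bench();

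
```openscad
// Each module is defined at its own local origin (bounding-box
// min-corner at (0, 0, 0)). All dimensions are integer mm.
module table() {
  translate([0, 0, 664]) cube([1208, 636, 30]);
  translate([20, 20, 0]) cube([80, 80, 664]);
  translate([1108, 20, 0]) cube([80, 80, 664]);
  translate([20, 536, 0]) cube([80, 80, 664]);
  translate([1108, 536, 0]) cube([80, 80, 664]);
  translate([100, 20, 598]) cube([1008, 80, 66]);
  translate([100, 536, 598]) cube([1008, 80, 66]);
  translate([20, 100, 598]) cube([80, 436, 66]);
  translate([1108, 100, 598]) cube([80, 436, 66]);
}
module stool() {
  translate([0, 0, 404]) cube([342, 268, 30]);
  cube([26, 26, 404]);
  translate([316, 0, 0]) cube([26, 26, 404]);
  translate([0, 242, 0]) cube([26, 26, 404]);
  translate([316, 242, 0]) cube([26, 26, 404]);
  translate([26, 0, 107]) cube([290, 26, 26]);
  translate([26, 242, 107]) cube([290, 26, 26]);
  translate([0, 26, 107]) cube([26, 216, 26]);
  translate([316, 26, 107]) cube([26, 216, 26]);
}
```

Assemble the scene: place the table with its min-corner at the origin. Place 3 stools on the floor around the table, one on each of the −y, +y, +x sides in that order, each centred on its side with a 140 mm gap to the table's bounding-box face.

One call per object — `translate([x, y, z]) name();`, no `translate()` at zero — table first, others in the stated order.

table();
translate([433, -408, 0]) stool();
translate([433, 776, 0]) stool();
translate([1348, 184, 0]) stool();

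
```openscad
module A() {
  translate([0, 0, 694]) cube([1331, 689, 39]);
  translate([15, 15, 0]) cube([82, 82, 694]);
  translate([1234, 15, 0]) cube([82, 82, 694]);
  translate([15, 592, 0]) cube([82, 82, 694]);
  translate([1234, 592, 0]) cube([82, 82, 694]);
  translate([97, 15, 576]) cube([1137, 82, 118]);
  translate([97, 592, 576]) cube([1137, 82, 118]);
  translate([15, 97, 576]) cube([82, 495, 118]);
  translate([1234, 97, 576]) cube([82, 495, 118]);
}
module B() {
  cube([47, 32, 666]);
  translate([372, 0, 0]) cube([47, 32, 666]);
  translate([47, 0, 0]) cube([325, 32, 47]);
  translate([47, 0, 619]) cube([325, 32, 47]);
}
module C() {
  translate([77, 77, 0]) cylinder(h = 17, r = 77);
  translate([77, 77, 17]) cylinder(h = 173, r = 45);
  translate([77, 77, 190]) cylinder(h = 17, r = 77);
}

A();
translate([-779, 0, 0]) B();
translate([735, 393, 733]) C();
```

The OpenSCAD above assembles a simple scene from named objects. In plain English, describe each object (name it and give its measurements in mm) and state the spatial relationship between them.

A is a table: top 1331 mm (x) × 689 mm (y), 39 mm thick, upper face at z = 733 mm, on four 82×82 mm square legs, each inset 15 mm from the nearest pair of top edges, running from z = 0 to the bottom of the top. Four apron rails, 82 mm thick and 118 mm tall, run between adjacent legs with their top edges flush with the underside of the top and their outer faces flush with the legs' outer faces.

B is a rectangular picture frame lying in the x–z plane (depth along y). The opening is 325 mm wide (x) by 572 mm tall (z), surrounded by a border 47 mm wide on all four sides. The frame is 32 mm deep and is made of two full-height vertical stiles with two horizontal rails fitted between them.

C is a spool: two coaxial disc flanges of radius 77 mm and thickness 17 mm, joined by a core cylinder of radius 45 mm and height 173 mm. The lower flange rests on z = 0 and the three cylinders share a vertical axis.

The picture frame is on the floor beside the table on its −x side. The spool is on top of the table.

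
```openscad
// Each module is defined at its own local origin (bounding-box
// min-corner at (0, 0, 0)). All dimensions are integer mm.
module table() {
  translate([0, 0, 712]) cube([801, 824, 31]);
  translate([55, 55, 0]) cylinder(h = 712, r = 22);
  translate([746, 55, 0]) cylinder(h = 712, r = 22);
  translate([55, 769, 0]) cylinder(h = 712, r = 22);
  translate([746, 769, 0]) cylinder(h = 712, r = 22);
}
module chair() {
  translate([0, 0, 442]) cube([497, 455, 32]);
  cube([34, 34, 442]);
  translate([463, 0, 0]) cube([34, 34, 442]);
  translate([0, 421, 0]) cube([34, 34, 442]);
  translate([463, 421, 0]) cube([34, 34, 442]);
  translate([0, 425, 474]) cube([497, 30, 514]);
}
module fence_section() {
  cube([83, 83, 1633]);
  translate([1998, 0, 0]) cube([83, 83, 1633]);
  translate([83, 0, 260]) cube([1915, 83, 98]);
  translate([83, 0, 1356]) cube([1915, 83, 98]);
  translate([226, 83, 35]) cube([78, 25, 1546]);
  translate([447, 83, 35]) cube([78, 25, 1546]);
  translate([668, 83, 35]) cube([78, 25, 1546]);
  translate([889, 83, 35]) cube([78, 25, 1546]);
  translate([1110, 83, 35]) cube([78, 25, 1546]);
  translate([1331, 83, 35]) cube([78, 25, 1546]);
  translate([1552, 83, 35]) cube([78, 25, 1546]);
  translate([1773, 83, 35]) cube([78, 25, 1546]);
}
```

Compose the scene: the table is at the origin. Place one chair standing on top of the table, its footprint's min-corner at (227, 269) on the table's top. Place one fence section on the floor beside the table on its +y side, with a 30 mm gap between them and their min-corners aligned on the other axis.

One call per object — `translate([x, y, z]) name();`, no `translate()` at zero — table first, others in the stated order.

table();
translate([227, 269, 743]) chair();
translate([0, 854, 0]) fence_section();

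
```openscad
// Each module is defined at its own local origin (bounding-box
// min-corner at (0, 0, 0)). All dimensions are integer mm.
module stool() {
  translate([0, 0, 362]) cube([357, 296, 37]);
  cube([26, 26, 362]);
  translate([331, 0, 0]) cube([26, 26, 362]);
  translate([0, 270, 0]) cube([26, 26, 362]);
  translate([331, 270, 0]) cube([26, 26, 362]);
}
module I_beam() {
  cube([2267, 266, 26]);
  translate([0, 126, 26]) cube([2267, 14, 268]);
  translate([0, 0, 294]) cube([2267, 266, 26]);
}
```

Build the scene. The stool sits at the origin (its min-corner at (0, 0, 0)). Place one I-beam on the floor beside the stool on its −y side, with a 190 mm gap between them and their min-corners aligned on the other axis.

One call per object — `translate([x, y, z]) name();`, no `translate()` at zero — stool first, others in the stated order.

stool();
translate([0, -456, 0]) I_beam();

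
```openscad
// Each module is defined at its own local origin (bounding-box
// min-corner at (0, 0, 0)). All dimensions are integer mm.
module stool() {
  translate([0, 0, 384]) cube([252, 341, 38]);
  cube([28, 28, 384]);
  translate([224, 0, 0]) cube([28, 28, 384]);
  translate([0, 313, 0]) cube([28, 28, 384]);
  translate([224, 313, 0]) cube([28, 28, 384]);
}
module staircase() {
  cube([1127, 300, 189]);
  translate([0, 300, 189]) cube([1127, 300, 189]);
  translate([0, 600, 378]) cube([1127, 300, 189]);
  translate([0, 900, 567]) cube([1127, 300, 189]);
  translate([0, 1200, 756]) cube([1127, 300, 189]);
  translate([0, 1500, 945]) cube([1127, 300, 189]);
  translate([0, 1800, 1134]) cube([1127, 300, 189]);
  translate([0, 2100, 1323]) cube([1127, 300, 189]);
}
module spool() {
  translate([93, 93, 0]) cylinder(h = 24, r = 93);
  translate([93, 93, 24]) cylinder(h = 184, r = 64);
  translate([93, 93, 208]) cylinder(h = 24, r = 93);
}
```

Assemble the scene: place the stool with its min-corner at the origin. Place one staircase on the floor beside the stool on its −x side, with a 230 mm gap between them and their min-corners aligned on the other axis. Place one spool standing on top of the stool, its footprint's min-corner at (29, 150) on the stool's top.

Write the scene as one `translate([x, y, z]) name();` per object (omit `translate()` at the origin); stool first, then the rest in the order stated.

stool();
translate([-1357, 0, 0]) staircase();
translate([29, 150, 422]) spool();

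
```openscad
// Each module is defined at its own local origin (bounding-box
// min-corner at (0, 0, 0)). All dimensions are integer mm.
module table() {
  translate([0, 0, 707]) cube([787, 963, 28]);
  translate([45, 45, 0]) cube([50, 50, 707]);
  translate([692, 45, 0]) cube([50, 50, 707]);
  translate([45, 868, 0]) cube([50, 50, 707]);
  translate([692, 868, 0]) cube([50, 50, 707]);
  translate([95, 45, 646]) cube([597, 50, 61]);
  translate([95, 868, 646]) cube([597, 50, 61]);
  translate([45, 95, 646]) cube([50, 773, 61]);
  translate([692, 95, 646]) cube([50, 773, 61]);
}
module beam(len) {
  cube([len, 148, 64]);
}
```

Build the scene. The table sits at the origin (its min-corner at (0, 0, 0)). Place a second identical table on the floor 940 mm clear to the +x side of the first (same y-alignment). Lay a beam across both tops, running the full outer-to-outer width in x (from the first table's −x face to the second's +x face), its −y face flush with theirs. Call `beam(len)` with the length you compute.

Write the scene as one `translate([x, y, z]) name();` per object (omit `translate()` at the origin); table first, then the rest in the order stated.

table();
translate([1727, 0, 0]) table();
translate([0, 0, 735]) beam(2514);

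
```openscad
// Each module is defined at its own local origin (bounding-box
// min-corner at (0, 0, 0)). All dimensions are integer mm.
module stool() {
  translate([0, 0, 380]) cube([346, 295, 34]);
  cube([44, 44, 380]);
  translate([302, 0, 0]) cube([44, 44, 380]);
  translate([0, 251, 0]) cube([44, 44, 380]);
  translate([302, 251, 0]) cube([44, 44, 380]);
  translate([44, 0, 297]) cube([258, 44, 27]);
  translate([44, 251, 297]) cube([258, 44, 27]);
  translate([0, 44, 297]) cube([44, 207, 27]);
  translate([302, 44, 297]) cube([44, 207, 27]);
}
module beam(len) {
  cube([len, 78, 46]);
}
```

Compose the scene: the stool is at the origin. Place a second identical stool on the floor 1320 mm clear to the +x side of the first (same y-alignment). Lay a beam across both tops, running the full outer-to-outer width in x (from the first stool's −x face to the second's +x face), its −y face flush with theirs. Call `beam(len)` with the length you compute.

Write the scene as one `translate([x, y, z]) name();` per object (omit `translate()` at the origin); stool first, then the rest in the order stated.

stool();
translate([1666, 0, 0]) stool();
translate([0, 0, 414]) beam(2012);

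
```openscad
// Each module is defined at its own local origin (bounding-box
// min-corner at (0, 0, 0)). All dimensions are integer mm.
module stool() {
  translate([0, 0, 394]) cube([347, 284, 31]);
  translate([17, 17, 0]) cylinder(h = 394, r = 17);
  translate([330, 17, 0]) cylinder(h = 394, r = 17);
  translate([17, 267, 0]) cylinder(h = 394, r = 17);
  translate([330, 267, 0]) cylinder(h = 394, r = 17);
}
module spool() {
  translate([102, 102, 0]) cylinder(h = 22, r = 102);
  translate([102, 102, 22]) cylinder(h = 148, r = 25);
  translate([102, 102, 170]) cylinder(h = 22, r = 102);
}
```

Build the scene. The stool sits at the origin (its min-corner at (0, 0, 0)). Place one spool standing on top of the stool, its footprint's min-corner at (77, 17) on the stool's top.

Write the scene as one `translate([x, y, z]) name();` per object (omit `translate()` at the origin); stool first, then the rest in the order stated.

stool();
translate([77, 17, 425]) spool();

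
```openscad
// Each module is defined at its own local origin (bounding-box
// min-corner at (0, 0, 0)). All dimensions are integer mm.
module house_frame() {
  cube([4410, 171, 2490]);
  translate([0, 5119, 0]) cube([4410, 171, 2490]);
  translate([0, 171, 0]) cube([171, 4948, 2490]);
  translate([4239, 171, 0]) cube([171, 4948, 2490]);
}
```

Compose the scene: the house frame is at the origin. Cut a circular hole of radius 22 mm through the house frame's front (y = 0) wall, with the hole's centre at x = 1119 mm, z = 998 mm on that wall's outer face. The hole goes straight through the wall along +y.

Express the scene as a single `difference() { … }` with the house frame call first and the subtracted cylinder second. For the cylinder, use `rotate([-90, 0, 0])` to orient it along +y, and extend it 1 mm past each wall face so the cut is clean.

difference() {
  house_frame();
  translate([1119, -1, 998]) rotate([-90, 0, 0]) cylinder(h = 173, r = 22);
}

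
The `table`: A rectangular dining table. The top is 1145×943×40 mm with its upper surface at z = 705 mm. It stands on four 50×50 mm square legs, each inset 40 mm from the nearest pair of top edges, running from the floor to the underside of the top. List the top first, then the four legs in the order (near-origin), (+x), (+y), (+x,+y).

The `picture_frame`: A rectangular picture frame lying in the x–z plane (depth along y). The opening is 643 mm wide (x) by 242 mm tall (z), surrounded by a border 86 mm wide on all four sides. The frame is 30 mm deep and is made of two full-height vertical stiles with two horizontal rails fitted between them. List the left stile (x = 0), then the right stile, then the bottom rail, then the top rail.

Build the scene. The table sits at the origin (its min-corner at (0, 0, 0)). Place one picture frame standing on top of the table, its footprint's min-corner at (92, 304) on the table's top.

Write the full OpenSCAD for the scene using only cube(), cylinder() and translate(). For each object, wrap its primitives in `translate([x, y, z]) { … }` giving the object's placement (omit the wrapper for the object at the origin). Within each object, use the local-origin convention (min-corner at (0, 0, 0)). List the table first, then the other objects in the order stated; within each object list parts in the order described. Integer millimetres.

translate([0, 0, 665]) cube([1145, 943, 40]);
translate([40, 40, 0]) cube([50, 50, 665]);
translate([1055, 40, 0]) cube([50, 50, 665]);
translate([40, 853, 0]) cube([50, 50, 665]);
translate([1055, 853, 0]) cube([50, 50, 665]);
translate([92, 304, 705]) {
  cube([86, 30, 414]);
  translate([729, 0, 0]) cube([86, 30, 414]);
  translate([86, 0, 0]) cube([643, 30, 86]);
  translate([86, 0, 328]) cube([643, 30, 86]);
}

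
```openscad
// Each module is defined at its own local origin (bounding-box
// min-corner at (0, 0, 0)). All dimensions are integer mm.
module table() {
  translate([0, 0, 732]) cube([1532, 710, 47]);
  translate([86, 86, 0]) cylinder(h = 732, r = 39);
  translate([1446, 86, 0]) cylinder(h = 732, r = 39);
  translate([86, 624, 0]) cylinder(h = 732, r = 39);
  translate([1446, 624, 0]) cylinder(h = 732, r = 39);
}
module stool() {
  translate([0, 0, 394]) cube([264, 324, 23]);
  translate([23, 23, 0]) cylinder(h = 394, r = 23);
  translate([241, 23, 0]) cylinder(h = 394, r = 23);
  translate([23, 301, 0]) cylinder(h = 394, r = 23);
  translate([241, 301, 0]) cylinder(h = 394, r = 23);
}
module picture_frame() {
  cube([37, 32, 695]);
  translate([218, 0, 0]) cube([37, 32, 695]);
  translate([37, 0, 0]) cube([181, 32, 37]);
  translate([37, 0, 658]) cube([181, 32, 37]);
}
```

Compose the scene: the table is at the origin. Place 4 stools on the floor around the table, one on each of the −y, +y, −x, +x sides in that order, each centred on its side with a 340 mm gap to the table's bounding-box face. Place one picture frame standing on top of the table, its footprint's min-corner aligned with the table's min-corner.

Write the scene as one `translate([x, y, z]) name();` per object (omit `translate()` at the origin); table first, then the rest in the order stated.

table();
translate([634, -664, 0]) stool();
translate([634, 1050, 0]) stool();
translate([-604, 193, 0]) stool();
translate([1872, 193, 0]) stool();
translate([0, 0, 779]) picture_frame();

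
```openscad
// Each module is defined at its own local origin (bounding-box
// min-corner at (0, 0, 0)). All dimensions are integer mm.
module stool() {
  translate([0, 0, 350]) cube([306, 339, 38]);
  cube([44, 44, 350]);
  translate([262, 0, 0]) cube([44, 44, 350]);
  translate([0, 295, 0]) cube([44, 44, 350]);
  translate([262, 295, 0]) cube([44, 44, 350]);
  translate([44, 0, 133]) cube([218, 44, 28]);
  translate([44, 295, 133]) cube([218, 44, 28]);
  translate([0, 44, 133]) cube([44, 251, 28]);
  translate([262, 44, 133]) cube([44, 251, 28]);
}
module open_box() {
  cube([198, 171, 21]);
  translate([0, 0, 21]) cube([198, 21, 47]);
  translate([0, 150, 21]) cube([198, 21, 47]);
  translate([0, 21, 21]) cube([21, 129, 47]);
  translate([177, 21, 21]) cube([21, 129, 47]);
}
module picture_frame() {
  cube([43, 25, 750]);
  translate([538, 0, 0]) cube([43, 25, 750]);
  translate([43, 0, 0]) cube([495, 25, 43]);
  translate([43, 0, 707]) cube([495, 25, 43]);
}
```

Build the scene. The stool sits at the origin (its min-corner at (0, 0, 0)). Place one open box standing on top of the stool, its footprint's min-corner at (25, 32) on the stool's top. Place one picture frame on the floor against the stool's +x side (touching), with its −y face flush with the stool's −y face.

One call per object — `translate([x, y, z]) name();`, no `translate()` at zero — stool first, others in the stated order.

stool();
translate([25, 32, 388]) open_box();
translate([306, 0, 0]) picture_frame();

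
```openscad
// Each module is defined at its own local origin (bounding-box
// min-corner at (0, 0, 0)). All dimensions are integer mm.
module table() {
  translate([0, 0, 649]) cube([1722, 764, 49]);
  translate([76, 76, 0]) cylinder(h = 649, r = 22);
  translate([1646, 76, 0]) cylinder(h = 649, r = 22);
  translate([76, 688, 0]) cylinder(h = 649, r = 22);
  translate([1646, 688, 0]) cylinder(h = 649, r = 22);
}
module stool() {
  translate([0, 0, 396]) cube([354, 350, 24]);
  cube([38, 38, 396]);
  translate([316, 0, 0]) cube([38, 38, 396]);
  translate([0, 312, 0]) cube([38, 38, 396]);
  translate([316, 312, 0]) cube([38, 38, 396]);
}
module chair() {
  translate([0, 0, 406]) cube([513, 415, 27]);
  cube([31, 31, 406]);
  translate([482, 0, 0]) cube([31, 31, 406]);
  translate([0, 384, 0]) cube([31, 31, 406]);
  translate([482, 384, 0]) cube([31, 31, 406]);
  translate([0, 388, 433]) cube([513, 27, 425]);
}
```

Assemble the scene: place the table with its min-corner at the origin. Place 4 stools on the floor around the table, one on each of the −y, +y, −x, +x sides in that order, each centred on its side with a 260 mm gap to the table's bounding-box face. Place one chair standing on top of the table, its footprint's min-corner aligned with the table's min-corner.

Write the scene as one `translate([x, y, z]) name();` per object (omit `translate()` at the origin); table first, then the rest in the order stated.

table();
translate([684, -610, 0]) stool();
translate([684, 1024, 0]) stool();
translate([-614, 207, 0]) stool();
translate([1982, 207, 0]) stool();
translate([0, 0, 698]) chair();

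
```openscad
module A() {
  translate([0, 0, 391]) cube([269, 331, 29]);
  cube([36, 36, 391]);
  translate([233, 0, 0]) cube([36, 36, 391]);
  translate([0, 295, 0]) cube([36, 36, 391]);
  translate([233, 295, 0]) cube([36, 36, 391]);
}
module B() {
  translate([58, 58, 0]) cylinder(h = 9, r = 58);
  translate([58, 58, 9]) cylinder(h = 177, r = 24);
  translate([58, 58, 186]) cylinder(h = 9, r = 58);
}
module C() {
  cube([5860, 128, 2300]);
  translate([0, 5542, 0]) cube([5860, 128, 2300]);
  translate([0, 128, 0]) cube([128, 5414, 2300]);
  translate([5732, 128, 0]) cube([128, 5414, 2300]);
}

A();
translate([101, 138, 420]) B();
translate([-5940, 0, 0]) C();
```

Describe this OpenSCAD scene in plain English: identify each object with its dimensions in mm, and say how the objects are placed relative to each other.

A is a simple wooden stool: a rectangular seat 269 mm (x) by 331 mm (y), 29 mm thick, top face at z = 420 mm, on four square legs, each 36×36 mm in cross-section. The legs rest on z = 0, each flush with a corner of the seat.

B is a spool: two coaxial disc flanges of radius 58 mm and thickness 9 mm, joined by a core cylinder of radius 24 mm and height 177 mm. The lower flange rests on z = 0 and the three cylinders share a vertical axis.

C is the wall frame of a small rectangular building: four walls, each 2300 mm tall and 128 mm thick, enclosing a footprint 5860 mm (x) by 5670 mm (y) outside-to-outside, with no floor or roof. The front and back walls (the −y and +y sides) span the full width; the two side walls fit between them.

The spool is on top of the stool. The house frame is on the floor beside the stool on its −x side.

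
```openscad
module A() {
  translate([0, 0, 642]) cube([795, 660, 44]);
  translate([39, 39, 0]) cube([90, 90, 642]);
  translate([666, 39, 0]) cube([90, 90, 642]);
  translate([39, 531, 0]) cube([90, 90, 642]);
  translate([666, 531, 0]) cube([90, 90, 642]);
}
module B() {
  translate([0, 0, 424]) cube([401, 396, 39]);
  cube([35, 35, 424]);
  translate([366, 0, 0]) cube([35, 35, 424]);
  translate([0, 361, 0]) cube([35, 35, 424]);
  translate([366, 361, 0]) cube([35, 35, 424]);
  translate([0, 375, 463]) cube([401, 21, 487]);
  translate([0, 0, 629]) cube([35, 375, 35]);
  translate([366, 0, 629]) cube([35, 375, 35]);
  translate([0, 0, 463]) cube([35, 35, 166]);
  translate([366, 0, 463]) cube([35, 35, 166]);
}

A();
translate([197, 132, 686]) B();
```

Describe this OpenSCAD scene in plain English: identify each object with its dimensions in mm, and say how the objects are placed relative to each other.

A is a table with a 795×660 mm rectangular top, 44 mm thick, top surface at z = 686 mm, supported by four 90×90 mm square legs, each inset 39 mm from the nearest pair of top edges, running from the floor.

B is a chair: 401×396 mm seat, 39 mm thick, top at z = 463 mm, on four 35 mm square corner legs flush with the seat edges. A 21 mm thick backrest slab spans the full seat width, extending 487 mm above the seat top, its back face flush with the seat's +y edge. Two armrests of 35×35 mm section run along each side from the seat's front edge to the front of the backrest, top faces 201 mm above the seat top and outer faces flush with the seat's x-edges; a 35×35 mm post under the front of each armrest stands on the seat at the front corner.

The chair is on top of the table, centred.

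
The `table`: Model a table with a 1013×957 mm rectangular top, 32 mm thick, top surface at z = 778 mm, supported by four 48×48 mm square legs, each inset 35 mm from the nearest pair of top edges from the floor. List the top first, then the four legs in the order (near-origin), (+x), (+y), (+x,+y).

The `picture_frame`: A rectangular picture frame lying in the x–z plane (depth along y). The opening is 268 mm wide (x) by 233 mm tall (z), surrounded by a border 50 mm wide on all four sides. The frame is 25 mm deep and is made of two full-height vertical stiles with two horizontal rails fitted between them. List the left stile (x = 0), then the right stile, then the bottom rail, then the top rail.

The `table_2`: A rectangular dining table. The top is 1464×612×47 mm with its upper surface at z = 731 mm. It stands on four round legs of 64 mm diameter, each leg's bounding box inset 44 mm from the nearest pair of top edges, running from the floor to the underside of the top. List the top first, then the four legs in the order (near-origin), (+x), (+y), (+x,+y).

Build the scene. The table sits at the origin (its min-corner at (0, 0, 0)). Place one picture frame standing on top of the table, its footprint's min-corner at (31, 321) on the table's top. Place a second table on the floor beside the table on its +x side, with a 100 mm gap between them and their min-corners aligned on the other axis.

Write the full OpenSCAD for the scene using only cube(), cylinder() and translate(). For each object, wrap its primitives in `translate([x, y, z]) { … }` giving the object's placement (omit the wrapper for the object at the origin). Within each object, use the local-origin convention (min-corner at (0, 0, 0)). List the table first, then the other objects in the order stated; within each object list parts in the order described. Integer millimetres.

translate([0, 0, 746]) cube([1013, 957, 32]);
translate([35, 35, 0]) cube([48, 48, 746]);
translate([930, 35, 0]) cube([48, 48, 746]);
translate([35, 874, 0]) cube([48, 48, 746]);
translate([930, 874, 0]) cube([48, 48, 746]);
translate([31, 321, 778]) {
  cube([50, 25, 333]);
  translate([318, 0, 0]) cube([50, 25, 333]);
  translate([50, 0, 0]) cube([268, 25, 50]);
  translate([50, 0, 283]) cube([268, 25, 50]);
}
translate([1113, 0, 0]) {
  translate([0, 0, 684]) cube([1464, 612, 47]);
  translate([76, 76, 0]) cylinder(h = 684, r = 32);
  translate([1388, 76, 0]) cylinder(h = 684, r = 32);
  translate([76, 536, 0]) cylinder(h = 684, r = 32);
  translate([1388, 536, 0]) cylinder(h = 684, r = 32);
}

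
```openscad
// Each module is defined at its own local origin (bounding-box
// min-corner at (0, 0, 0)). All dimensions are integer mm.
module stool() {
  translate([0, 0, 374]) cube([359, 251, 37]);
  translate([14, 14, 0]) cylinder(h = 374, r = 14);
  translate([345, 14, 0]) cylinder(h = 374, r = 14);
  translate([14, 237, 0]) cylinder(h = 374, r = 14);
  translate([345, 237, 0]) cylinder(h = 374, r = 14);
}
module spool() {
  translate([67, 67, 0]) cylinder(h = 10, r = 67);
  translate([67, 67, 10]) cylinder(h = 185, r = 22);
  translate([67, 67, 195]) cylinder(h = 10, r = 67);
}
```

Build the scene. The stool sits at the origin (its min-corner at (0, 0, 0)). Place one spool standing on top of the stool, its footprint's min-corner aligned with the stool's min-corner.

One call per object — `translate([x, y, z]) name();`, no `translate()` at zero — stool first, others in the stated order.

stool();
translate([0, 0, 411]) spool();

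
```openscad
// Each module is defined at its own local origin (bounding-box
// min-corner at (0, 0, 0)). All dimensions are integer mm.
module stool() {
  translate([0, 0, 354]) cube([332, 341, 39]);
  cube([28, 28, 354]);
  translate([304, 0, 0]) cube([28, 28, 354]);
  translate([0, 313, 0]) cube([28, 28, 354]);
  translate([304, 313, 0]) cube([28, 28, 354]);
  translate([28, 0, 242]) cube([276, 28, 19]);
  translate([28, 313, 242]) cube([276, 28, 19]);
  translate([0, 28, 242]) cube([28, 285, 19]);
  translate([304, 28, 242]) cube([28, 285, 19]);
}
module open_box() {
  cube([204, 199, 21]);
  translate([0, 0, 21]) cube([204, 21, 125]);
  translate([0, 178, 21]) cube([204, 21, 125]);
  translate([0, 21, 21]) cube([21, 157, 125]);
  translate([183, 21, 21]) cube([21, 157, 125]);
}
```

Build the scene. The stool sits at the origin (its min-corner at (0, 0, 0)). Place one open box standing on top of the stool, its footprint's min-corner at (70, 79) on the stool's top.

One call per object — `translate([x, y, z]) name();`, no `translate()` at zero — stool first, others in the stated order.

stool();
translate([70, 79, 393]) open_box();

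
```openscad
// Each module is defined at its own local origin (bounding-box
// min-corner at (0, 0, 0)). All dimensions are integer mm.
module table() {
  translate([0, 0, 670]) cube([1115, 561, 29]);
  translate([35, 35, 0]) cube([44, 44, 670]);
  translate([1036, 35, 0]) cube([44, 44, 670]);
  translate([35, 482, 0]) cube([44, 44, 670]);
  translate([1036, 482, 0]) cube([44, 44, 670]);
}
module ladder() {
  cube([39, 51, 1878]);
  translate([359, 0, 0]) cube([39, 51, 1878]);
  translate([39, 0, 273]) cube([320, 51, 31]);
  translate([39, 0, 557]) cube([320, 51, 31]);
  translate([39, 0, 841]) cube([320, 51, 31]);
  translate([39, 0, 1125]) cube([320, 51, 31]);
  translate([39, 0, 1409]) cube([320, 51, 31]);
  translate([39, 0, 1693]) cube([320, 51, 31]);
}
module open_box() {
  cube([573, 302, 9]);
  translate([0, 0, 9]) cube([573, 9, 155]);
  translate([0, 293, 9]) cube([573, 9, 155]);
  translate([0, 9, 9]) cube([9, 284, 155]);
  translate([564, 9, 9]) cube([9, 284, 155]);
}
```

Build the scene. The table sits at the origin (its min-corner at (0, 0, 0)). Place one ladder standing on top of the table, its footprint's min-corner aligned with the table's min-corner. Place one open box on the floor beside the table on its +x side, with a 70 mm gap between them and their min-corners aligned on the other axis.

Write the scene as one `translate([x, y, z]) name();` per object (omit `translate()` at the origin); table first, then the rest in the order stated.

table();
translate([0, 0, 699]) ladder();
translate([1185, 0, 0]) open_box();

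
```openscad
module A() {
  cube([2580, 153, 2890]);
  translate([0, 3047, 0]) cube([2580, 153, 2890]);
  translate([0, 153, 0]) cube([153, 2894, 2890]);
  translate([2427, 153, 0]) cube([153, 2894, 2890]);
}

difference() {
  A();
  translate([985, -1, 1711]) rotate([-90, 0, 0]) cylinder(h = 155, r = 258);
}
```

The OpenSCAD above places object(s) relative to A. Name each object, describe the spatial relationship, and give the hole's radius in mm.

A is a house frame. The house frame has a circular hole through its front wall. The hole's radius is 258 mm.

The subtracted cylinder has r = 258 mm.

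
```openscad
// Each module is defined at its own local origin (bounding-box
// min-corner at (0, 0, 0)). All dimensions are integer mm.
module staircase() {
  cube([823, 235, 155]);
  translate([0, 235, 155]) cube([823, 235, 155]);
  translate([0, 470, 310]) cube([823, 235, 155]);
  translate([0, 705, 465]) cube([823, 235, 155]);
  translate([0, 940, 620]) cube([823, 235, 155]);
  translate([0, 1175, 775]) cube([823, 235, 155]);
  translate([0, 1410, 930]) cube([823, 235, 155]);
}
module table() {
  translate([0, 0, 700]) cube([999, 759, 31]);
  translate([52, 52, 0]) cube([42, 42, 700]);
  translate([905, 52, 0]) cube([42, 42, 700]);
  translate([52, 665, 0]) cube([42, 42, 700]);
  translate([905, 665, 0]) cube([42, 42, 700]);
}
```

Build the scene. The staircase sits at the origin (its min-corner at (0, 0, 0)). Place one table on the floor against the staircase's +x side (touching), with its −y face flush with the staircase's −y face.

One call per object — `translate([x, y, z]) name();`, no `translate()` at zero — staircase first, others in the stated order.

staircase();
translate([823, 0, 0]) table();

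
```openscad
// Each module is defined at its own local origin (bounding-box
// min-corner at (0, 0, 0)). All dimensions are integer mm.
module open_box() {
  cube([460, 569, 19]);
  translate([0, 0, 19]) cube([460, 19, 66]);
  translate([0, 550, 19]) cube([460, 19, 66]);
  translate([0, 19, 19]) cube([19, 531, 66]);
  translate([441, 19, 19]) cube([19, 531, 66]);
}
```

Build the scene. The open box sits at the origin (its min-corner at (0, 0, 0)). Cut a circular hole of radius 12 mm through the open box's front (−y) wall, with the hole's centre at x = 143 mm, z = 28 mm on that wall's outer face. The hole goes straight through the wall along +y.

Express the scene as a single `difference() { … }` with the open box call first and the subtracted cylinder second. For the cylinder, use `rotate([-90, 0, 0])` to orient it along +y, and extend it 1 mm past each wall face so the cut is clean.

difference() {
  open_box();
  translate([143, -1, 28]) rotate([-90, 0, 0]) cylinder(h = 21, r = 12);
}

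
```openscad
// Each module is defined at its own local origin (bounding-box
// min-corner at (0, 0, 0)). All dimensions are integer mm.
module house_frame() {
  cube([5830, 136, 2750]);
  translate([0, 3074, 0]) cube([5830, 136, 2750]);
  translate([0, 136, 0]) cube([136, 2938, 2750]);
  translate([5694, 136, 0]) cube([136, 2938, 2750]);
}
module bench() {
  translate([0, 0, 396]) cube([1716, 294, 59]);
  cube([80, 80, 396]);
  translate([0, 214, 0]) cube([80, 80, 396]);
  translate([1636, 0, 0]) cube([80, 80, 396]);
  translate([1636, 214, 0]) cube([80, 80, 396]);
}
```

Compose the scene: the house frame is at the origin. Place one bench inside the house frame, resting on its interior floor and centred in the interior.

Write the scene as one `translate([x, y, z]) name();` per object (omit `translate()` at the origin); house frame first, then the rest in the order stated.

house_frame();
translate([2057, 1458, 0]) bench();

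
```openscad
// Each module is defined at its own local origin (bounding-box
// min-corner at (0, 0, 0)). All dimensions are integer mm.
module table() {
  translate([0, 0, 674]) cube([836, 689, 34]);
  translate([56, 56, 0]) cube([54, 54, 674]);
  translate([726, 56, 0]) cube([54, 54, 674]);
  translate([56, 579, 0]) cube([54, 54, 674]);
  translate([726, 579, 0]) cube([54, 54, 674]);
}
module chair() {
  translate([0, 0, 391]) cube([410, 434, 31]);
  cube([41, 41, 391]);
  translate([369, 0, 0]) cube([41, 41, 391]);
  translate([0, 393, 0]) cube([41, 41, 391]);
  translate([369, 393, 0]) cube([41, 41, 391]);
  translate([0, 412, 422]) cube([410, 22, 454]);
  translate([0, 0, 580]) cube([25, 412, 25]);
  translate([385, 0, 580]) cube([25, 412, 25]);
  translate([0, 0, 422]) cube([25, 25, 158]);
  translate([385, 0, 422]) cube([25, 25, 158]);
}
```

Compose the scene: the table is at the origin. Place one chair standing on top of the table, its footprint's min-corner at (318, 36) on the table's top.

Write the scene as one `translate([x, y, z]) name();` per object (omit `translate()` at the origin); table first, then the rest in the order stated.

table();
translate([318, 36, 708]) chair();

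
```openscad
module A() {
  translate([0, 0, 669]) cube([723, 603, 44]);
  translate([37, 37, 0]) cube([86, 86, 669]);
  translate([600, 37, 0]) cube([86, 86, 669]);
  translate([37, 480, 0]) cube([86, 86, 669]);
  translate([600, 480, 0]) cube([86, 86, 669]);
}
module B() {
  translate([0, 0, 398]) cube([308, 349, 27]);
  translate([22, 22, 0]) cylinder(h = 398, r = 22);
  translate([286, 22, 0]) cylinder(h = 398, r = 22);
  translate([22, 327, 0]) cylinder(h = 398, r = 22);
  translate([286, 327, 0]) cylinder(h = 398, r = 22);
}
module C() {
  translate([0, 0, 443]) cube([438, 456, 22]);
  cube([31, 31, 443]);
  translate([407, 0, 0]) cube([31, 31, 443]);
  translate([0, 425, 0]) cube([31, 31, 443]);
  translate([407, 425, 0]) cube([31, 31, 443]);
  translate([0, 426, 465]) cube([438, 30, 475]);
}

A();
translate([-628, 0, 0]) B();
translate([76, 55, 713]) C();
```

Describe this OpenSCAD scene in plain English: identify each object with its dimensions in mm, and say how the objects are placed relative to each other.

A is a table: top 723 mm (x) × 603 mm (y), 44 mm thick, upper face at z = 713 mm, on four 86×86 mm square legs, each inset 37 mm from the nearest pair of top edges, running from z = 0 to the bottom of the top.

B is a simple wooden stool: a rectangular seat 308 mm (x) by 349 mm (y), 27 mm thick, top face at z = 425 mm, on four round legs, each 44 mm in diameter. The legs rest on z = 0, each leg's axis is inset half a diameter from the nearest pair of seat edges (so the leg's bounding box is flush with the corner).

C is a chair: 438×456 mm seat, 22 mm thick, top at z = 465 mm, on four 31 mm square corner legs flush with the seat edges. A 30 mm thick backrest slab spans the full seat width, extending 475 mm above the seat top, its back face flush with the seat's +y edge.

The stool is on the floor beside the table on its −x side. The chair is on top of the table.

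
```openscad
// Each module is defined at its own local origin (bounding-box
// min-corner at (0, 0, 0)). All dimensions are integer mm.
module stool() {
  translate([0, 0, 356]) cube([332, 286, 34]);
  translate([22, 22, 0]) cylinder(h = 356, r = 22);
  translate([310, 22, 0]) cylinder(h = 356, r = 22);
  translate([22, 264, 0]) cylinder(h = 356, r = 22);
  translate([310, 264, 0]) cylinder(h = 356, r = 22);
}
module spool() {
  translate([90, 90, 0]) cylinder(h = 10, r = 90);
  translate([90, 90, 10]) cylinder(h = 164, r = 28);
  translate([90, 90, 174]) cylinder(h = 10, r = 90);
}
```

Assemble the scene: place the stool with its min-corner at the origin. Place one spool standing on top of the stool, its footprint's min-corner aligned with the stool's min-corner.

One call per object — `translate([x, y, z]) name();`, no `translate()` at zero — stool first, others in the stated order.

stool();
translate([0, 0, 390]) spool();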